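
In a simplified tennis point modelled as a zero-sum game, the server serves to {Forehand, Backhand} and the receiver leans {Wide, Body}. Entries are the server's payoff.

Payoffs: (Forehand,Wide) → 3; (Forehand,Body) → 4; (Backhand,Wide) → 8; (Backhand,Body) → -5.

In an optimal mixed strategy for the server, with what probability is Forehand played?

Row minima: Forehand → 3, Backhand → -5; maximin = 3.
Column maxima: Wide → 8, Body → 4; minimax = 4.
3 ≠ 4, so there is no saddle point; optimal play is mixed.
Let the server play Forehand with probability p. Expected payoff against Wide: 3p + 8(1−p) = −5p + 8; against Body: 4p + (-5)(1−p) = 9p − 5.
Setting these equal: −5p + 8 = 9p − 5 ⇒ −14p = -13 ⇒ p = 13/14, and the value is (-5)·(13/14) + 8 = 47/14.
For the receiver: with q = P(Wide), equating Forehand's and Backhand's payoffs gives −q + 4 = 13q − 5 ⇒ q = 9/14.

13/14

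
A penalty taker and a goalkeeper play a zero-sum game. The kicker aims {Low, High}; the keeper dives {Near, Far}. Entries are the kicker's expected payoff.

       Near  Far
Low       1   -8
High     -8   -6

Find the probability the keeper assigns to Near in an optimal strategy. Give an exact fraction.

Row minima: Low → -8, High → -8; maximin = -8.
Column maxima: Near → 1, Far → -6; minimax = -6.
-8 ≠ -6, so there is no saddle point; optimal play is mixed.
Let the kicker play Low with probability p. Expected payoff against Near: 1p + (-8)(1−p) = 9p − 8; against Far: (-8)p + (-6)(1−p) = −2p − 6.
Setting these equal: 9p − 8 = −2p − 6 ⇒ 11p = 2 ⇒ p = 2/11, and the value is (9)·(2/11) − 8 = -70/11.
For the keeper: with q = P(Near), equating Low's and High's payoffs gives 9q − 8 = −2q − 6 ⇒ q = 2/11.

2/11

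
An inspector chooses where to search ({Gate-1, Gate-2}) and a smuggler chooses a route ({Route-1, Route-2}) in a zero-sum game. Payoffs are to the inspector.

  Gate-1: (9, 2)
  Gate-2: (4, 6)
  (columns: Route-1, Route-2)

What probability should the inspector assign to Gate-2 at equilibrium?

7/9

Row minima: Gate-1 → 2, Gate-2 → 4; maximin = 4.
Column maxima: Route-1 → 9, Route-2 → 6; minimax = 6.
4 ≠ 6, so there is no saddle point; optimal play is mixed.
Let the inspector play Gate-1 with probability p. Expected payoff against Route-1: 9p + 4(1−p) = 5p + 4; against Route-2: 2p + 6(1−p) = −4p + 6.
Setting these equal: 5p + 4 = −4p + 6 ⇒ 9p = 2 ⇒ p = 2/9, and the value is (5)·(2/9) + 4 = 46/9.
For the smuggler: with q = P(Route-1), equating Gate-1's and Gate-2's payoffs gives 7q + 2 = −2q + 6 ⇒ q = 4/9.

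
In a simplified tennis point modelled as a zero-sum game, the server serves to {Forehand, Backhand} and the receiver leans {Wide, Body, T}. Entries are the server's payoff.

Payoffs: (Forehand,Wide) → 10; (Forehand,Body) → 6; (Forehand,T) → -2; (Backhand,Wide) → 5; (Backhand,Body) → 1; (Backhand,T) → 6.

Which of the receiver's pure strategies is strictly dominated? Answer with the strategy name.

Wide

Body holds the server's payoff strictly below Wide in every row: 6 < 10, 1 < 5.
So Wide is strictly dominated for the receiver.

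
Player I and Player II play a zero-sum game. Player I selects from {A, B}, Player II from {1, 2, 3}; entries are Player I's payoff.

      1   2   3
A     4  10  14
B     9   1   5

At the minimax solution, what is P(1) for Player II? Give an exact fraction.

9/14

Row minima: A → 4, B → 1; maximin = 4.
Column maxima: 1 → 9, 2 → 10, 3 → 14; minimax = 9.
4 ≠ 9, so there is no saddle point; optimal play is mixed.
3 is strictly dominated by 2 (it gives Player I strictly more in every row), so Player II never plays it.
On the remaining 2×2 (A, B vs 1, 2):
Let Player I play A with probability p. Expected payoff against 1: 4p + 9(1−p) = −5p + 9; against 2: 10p + 1(1−p) = 9p + 1.
Setting these equal: −5p + 9 = 9p + 1 ⇒ −14p = -8 ⇒ p = 4/7, and the value is (-5)·(4/7) + 9 = 43/7.
For Player II: with q = P(1), equating A's and B's payoffs gives −6q + 10 = 8q + 1 ⇒ q = 9/14.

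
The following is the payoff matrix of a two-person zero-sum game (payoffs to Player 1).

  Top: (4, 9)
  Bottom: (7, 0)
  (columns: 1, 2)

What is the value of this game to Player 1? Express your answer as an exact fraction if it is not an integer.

21/4

Row minima: Top → 4, Bottom → 0; maximin = 4.
Column maxima: 1 → 7, 2 → 9; minimax = 7.
4 ≠ 7, so there is no saddle point; optimal play is mixed.
Let Player 1 play Top with probability p. Expected payoff against 1: 4p + 7(1−p) = −3p + 7; against 2: 9p + 0(1−p) = 9p.
Setting these equal: −3p + 7 = 9p ⇒ −12p = -7 ⇒ p = 7/12, and the value is (-3)·(7/12) + 7 = 21/4.
For Player 2: with q = P(1), equating Top's and Bottom's payoffs gives −5q + 9 = 7q ⇒ q = 3/4.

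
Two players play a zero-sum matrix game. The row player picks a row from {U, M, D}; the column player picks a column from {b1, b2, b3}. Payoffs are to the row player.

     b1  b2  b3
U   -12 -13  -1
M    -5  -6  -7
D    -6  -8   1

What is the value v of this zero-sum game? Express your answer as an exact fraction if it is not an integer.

-31/5

Row minima: U → -13, M → -7, D → -8; maximin = -7.
Column maxima: b1 → -5, b2 → -6, b3 → 1; minimax = -6.
-7 ≠ -6, so there is no saddle point; optimal play is mixed.
U is strictly dominated by D, so the row player never plays it.
b1 is strictly dominated by b2 (it gives the row player strictly more in every row), so the column player never plays it.
On the remaining 2×2 (M, D vs b2, b3):
Let the row player play M with probability p. Expected payoff against b2: (-6)p + (-8)(1−p) = 2p − 8; against b3: (-7)p + 1(1−p) = −8p + 1.
Setting these equal: 2p − 8 = −8p + 1 ⇒ 10p = 9 ⇒ p = 9/10, and the value is (2)·(9/10) − 8 = -31/5.
For the column player: with q = P(b2), equating M's and D's payoffs gives q − 7 = −9q + 1 ⇒ q = 4/5.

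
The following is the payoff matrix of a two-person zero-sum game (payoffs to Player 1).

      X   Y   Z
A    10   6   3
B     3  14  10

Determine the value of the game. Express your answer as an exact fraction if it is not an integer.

13/2

Row minima: A → 3, B → 3; maximin = 3.
Column maxima: X → 10, Y → 14, Z → 10; minimax = 10.
3 ≠ 10, so there is no saddle point; optimal play is mixed.
Y is strictly dominated by Z (it gives Player 1 strictly more in every row), so Player 2 never plays it.
On the remaining 2×2 (A, B vs X, Z):
Let Player 1 play A with probability p. Expected payoff against X: 10p + 3(1−p) = 7p + 3; against Z: 3p + 10(1−p) = −7p + 10.
Setting these equal: 7p + 3 = −7p + 10 ⇒ 14p = 7 ⇒ p = 1/2, and the value is (7)·(1/2) + 3 = 13/2.
For Player 2: with q = P(X), equating A's and B's payoffs gives 7q + 3 = −7q + 10 ⇒ q = 1/2.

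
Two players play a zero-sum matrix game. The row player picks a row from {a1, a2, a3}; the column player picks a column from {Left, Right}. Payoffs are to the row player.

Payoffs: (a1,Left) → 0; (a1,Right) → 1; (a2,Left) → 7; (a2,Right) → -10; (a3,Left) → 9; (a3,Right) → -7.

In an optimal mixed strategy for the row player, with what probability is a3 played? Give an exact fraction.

Row minima: a1 → 0, a2 → -10, a3 → -7; maximin = 0.
Column maxima: Left → 9, Right → 1; minimax = 1.
0 ≠ 1, so there is no saddle point; optimal play is mixed.
a2 is strictly dominated by a3, so the row player never plays it.
On the remaining 2×2 (a1, a3 vs Left, Right):
Let the row player play a1 with probability p. Expected payoff against Left: 0p + 9(1−p) = −9p + 9; against Right: 1p + (-7)(1−p) = 8p − 7.
Setting these equal: −9p + 9 = 8p − 7 ⇒ −17p = -16 ⇒ p = 16/17, and the value is (-9)·(16/17) + 9 = 9/17.
For the column player: with q = P(Left), equating a1's and a3's payoffs gives −q + 1 = 16q − 7 ⇒ q = 8/17.

1/17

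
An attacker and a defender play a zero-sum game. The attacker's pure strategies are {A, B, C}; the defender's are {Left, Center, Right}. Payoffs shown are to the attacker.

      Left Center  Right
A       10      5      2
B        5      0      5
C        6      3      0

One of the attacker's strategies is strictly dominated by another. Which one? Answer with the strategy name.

C

A gives a strictly higher payoff than C against every column: 10 > 6, 5 > 3, 2 > 0.
So C is strictly dominated and the attacker never plays it.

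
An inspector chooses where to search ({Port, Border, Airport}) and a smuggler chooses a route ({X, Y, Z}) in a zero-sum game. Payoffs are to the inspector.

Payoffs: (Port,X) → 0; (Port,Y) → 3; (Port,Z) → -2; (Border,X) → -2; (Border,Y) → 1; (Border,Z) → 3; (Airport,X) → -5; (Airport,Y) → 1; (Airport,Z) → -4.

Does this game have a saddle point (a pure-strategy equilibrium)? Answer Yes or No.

No

Row minima: Port → -2, Border → -2, Airport → -5; maximin = -2.
Column maxima: X → 0, Y → 3, Z → 3; minimax = 0.
-2 ≠ 0, so no pure-strategy equilibrium exists.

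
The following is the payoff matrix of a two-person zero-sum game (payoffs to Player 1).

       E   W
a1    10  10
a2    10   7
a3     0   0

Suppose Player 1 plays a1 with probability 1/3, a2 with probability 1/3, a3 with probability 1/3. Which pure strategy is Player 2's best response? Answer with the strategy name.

W

If Player 2 plays E, Player 1's expected payoff is (1/3)·10 + (1/3)·10 + (1/3)·0 = 20/3.
If Player 2 plays W, Player 1's expected payoff is (1/3)·10 + (1/3)·7 + (1/3)·0 = 17/3.
Player 2 minimizes Player 1's payoff; the smallest is 17/3, so the best response is W.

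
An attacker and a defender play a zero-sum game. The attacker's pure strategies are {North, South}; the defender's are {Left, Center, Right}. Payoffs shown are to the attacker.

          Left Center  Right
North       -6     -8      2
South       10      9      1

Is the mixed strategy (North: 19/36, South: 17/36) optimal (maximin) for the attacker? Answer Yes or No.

No

Against Left this mix gives (19/36)·(-6) + (17/36)·10 = 14/9.
Against Center this mix gives (19/36)·(-8) + (17/36)·9 = 1/36.
Against Right this mix gives (19/36)·2 + (17/36)·1 = 55/36.
The defender will play Center, holding the attacker to 1/36. Shifting weight toward the row that does better against Center would raise this floor (the equalizing mix achieves 13/9 against both Center and Right), so the proposed strategy is not optimal.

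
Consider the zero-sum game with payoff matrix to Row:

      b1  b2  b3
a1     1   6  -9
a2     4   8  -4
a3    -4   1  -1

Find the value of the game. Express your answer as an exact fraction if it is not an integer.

-20/11

Row minima: a1 → -9, a2 → -4, a3 → -4; maximin = -4.
Column maxima: b1 → 4, b2 → 8, b3 → -1; minimax = -1.
-4 ≠ -1, so there is no saddle point; optimal play is mixed.
a1 is strictly dominated by a2, so Row never plays it.
b2 is strictly dominated by b1 (it gives Row strictly more in every row), so Column never plays it.
On the remaining 2×2 (a2, a3 vs b1, b3):
Let Row play a2 with probability p. Expected payoff against b1: 4p + (-4)(1−p) = 8p − 4; against b3: (-4)p + (-1)(1−p) = −3p − 1.
Setting these equal: 8p − 4 = −3p − 1 ⇒ 11p = 3 ⇒ p = 3/11, and the value is (8)·(3/11) − 4 = -20/11.
For Column: with q = P(b1), equating a2's and a3's payoffs gives 8q − 4 = −3q − 1 ⇒ q = 3/11.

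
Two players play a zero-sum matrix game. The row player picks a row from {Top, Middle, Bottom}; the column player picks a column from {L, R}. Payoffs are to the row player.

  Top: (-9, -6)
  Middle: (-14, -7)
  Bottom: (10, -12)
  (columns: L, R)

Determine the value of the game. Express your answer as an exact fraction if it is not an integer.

Row minima: Top → -9, Middle → -14, Bottom → -12; maximin = -9.
Column maxima: L → 10, R → -6; minimax = -6.
-9 ≠ -6, so there is no saddle point; optimal play is mixed.
Middle is strictly dominated by Top, so the row player never plays it.
On the remaining 2×2 (Top, Bottom vs L, R):
Let the row player play Top with probability p. Expected payoff against L: (-9)p + 10(1−p) = −19p + 10; against R: (-6)p + (-12)(1−p) = 6p − 12.
Setting these equal: −19p + 10 = 6p − 12 ⇒ −25p = -22 ⇒ p = 22/25, and the value is (-19)·(22/25) + 10 = -168/25.
For the column player: with q = P(L), equating Top's and Bottom's payoffs gives −3q − 6 = 22q − 12 ⇒ q = 6/25.

-168/25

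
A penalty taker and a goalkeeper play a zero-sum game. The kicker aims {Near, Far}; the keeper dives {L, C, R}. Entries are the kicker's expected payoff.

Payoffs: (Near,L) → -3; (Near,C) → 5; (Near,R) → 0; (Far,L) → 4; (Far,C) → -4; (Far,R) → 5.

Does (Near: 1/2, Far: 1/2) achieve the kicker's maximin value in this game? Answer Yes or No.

Against L this mix gives (1/2)·(-3) + (1/2)·4 = 1/2.
Against C this mix gives (1/2)·5 + (1/2)·(-4) = 1/2.
Against R this mix gives (1/2)·0 + (1/2)·5 = 5/2.
All of the keeper's active replies (L, C) yield 1/2, and no column does worse for the kicker. The mix makes the keeper indifferent and guarantees 1/2, so it is optimal.

Yes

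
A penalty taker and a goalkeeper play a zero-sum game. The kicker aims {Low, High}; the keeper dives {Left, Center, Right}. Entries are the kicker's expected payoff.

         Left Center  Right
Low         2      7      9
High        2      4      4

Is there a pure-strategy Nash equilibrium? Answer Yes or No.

Row minima: Low → 2, High → 2; maximin = 2.
Column maxima: Left → 2, Center → 7, Right → 9; minimax = 2.
maximin = minimax = 2, so a saddle point exists.

Yes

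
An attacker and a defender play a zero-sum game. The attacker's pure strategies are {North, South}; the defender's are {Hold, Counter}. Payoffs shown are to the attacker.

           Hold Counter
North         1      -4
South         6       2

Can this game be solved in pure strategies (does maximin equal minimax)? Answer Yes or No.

Row minima: North → -4, South → 2; maximin = 2.
Column maxima: Hold → 6, Counter → 2; minimax = 2.
maximin = minimax = 2, so a saddle point exists.

Yes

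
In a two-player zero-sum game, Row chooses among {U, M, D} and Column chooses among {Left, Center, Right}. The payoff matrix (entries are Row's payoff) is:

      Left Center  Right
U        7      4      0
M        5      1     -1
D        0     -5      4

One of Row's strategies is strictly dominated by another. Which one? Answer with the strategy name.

M

U gives a strictly higher payoff than M against every column: 7 > 5, 4 > 1, 0 > -1.
So M is strictly dominated and Row never plays it.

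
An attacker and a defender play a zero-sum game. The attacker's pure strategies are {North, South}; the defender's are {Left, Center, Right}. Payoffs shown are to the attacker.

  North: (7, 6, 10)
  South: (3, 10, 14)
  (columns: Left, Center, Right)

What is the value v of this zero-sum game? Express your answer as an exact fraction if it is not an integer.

Row minima: North → 6, South → 3; maximin = 6.
Column maxima: Left → 7, Center → 10, Right → 14; minimax = 7.
6 ≠ 7, so there is no saddle point; optimal play is mixed.
Right is strictly dominated by Left (it gives the attacker strictly more in every row), so the defender never plays it.
On the remaining 2×2 (North, South vs Left, Center):
Let the attacker play North with probability p. Expected payoff against Left: 7p + 3(1−p) = 4p + 3; against Center: 6p + 10(1−p) = −4p + 10.
Setting these equal: 4p + 3 = −4p + 10 ⇒ 8p = 7 ⇒ p = 7/8, and the value is (4)·(7/8) + 3 = 13/2.
For the defender: with q = P(Left), equating North's and South's payoffs gives q + 6 = −7q + 10 ⇒ q = 1/2.

13/2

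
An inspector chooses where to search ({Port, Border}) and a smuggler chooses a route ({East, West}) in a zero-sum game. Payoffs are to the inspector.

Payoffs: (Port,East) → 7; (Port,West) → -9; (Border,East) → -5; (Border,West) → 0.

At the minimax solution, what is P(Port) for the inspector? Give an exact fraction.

5/21

Row minima: Port → -9, Border → -5; maximin = -5.
Column maxima: East → 7, West → 0; minimax = 0.
-5 ≠ 0, so there is no saddle point; optimal play is mixed.
Let the inspector play Port with probability p. Expected payoff against East: 7p + (-5)(1−p) = 12p − 5; against West: (-9)p + 0(1−p) = −9p.
Setting these equal: 12p − 5 = −9p ⇒ 21p = 5 ⇒ p = 5/21, and the value is (12)·(5/21) − 5 = -15/7.
For the smuggler: with q = P(East), equating Port's and Border's payoffs gives 16q − 9 = −5q ⇒ q = 3/7.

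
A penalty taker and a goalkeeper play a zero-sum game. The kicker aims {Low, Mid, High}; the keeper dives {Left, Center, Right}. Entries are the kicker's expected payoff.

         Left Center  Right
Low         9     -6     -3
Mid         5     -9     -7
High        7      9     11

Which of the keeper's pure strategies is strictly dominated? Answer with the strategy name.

Center holds the kicker's payoff strictly below Right in every row: -6 < -3, -9 < -7, 9 < 11.
So Right is strictly dominated for the keeper.

Right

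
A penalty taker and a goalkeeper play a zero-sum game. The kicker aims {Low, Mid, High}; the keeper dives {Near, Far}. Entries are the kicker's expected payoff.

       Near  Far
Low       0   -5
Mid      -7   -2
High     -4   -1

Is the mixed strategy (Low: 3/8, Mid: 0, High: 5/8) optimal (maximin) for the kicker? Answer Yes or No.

Against Near this mix gives (3/8)·0 + (5/8)·(-4) = -5/2.
Against Far this mix gives (3/8)·(-5) + (5/8)·(-1) = -5/2.
All of the keeper's active replies (Near, Far) yield -5/2, and no column does worse for the kicker. The mix makes the keeper indifferent and guarantees -5/2, so it is optimal.

Yes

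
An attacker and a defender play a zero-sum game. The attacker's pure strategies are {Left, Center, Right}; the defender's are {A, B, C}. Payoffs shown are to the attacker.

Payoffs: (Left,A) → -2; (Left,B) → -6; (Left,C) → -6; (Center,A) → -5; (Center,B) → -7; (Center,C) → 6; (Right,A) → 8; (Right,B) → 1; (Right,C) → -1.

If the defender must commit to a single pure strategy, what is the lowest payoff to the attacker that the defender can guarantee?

1

Column maxima: A → 8, B → 1, C → 6.
The smallest of these is 1.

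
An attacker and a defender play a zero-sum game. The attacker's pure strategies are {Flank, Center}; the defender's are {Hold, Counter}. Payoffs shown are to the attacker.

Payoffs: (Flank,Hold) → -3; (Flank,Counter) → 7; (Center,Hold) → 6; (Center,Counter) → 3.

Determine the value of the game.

51/13

Row minima: Flank → -3, Center → 3; maximin = 3.
Column maxima: Hold → 6, Counter → 7; minimax = 6.
3 ≠ 6, so there is no saddle point; optimal play is mixed.
Let the attacker play Flank with probability p. Expected payoff against Hold: (-3)p + 6(1−p) = −9p + 6; against Counter: 7p + 3(1−p) = 4p + 3.
Setting these equal: −9p + 6 = 4p + 3 ⇒ −13p = -3 ⇒ p = 3/13, and the value is (-9)·(3/13) + 6 = 51/13.
For the defender: with q = P(Hold), equating Flank's and Center's payoffs gives −10q + 7 = 3q + 3 ⇒ q = 4/13.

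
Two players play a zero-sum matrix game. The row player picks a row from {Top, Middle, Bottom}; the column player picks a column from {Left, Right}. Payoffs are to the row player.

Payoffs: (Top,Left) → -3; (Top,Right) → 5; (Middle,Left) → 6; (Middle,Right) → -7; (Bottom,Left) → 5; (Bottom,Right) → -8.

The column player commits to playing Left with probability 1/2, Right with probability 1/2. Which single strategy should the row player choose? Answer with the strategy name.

Expected payoff of Top: (1/2)·(-3) + (1/2)·5 = 1.
Expected payoff of Middle: (1/2)·6 + (1/2)·(-7) = -1/2.
Expected payoff of Bottom: (1/2)·5 + (1/2)·(-8) = -3/2.
The largest is 1, so the row player's best response is Top.

Top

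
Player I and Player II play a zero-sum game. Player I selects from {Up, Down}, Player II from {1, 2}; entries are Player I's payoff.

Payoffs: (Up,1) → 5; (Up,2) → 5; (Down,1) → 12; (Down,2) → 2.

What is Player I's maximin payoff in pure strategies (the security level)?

Row minima: Up → 5, Down → 2.
The best of these is 5.

5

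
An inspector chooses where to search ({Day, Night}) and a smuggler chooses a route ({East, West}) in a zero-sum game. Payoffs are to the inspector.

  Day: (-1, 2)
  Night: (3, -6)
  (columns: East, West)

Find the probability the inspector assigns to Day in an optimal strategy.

Row minima: Day → -1, Night → -6; maximin = -1.
Column maxima: East → 3, West → 2; minimax = 2.
-1 ≠ 2, so there is no saddle point; optimal play is mixed.
Let the inspector play Day with probability p. Expected payoff against East: (-1)p + 3(1−p) = −4p + 3; against West: 2p + (-6)(1−p) = 8p − 6.
Setting these equal: −4p + 3 = 8p − 6 ⇒ −12p = -9 ⇒ p = 3/4, and the value is (-4)·(3/4) + 3 = 0.
For the smuggler: with q = P(East), equating Day's and Night's payoffs gives −3q + 2 = 9q − 6 ⇒ q = 2/3.

3/4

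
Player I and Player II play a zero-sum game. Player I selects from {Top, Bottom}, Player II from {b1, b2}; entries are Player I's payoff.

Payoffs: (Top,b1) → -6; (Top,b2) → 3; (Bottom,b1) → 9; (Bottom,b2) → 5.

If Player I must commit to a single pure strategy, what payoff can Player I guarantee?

Row minima: Top → -6, Bottom → 5.
The best of these is 5.

5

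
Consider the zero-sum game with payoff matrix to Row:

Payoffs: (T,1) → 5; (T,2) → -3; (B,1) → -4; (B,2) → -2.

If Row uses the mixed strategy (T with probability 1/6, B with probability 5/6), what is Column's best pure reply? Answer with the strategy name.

1

If Column plays 1, Row's expected payoff is (1/6)·5 + (5/6)·(-4) = -5/2.
If Column plays 2, Row's expected payoff is (1/6)·(-3) + (5/6)·(-2) = -13/6.
Column minimizes Row's payoff; the smallest is -5/2, so the best response is 1.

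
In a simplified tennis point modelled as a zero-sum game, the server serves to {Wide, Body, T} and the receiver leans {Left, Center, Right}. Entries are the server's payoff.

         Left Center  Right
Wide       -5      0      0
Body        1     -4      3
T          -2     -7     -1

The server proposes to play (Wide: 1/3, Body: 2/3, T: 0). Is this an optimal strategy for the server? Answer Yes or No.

Against Left this mix gives (1/3)·(-5) + (2/3)·1 = -1.
Against Center this mix gives (1/3)·0 + (2/3)·(-4) = -8/3.
Against Right this mix gives (1/3)·0 + (2/3)·3 = 2.
The receiver will play Center, holding the server to -8/3. Shifting weight toward the row that does better against Center would raise this floor (the equalizing mix achieves -2 against both Center and Left), so the proposed strategy is not optimal.

No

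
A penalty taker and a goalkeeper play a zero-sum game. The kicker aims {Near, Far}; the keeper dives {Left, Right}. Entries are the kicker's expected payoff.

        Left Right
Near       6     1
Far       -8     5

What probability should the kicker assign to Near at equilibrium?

Row minima: Near → 1, Far → -8; maximin = 1.
Column maxima: Left → 6, Right → 5; minimax = 5.
1 ≠ 5, so there is no saddle point; optimal play is mixed.
Let the kicker play Near with probability p. Expected payoff against Left: 6p + (-8)(1−p) = 14p − 8; against Right: 1p + 5(1−p) = −4p + 5.
Setting these equal: 14p − 8 = −4p + 5 ⇒ 18p = 13 ⇒ p = 13/18, and the value is (14)·(13/18) − 8 = 19/9.
For the keeper: with q = P(Left), equating Near's and Far's payoffs gives 5q + 1 = −13q + 5 ⇒ q = 2/9.

13/18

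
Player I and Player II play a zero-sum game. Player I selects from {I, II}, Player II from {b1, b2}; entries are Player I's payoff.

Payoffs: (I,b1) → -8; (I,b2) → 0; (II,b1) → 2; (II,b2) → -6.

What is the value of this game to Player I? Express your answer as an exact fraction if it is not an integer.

-3

Row minima: I → -8, II → -6; maximin = -6.
Column maxima: b1 → 2, b2 → 0; minimax = 0.
-6 ≠ 0, so there is no saddle point; optimal play is mixed.
Let Player I play I with probability p. Expected payoff against b1: (-8)p + 2(1−p) = −10p + 2; against b2: 0p + (-6)(1−p) = 6p − 6.
Setting these equal: −10p + 2 = 6p − 6 ⇒ −16p = -8 ⇒ p = 1/2, and the value is (-10)·(1/2) + 2 = -3.
For Player II: with q = P(b1), equating I's and II's payoffs gives −8q = 8q − 6 ⇒ q = 3/8.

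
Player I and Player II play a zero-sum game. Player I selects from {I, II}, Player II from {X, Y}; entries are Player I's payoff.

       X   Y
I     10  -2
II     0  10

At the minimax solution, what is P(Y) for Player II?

Row minima: I → -2, II → 0; maximin = 0.
Column maxima: X → 10, Y → 10; minimax = 10.
0 ≠ 10, so there is no saddle point; optimal play is mixed.
Let Player I play I with probability p. Expected payoff against X: 10p + 0(1−p) = 10p; against Y: (-2)p + 10(1−p) = −12p + 10.
Setting these equal: 10p = −12p + 10 ⇒ 22p = 10 ⇒ p = 5/11, and the value is (10)·(5/11) = 50/11.
For Player II: with q = P(X), equating I's and II's payoffs gives 12q − 2 = −10q + 10 ⇒ q = 6/11.

5/11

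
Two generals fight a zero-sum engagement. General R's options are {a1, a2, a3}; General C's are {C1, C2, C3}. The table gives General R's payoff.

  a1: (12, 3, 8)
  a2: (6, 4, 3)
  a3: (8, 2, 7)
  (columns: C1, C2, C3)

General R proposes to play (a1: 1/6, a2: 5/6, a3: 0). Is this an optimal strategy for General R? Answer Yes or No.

Yes

Against C1 this mix gives (1/6)·12 + (5/6)·6 = 7.
Against C2 this mix gives (1/6)·3 + (5/6)·4 = 23/6.
Against C3 this mix gives (1/6)·8 + (5/6)·3 = 23/6.
All of General C's active replies (C2, C3) yield 23/6, and no column does worse for General R. The mix makes General C indifferent and guarantees 23/6, so it is optimal.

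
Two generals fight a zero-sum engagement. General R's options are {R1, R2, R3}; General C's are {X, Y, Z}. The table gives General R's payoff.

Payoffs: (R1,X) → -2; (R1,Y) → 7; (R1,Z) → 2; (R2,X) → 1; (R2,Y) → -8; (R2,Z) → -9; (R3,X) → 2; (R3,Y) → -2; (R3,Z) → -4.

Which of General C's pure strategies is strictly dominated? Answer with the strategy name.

Z holds General R's payoff strictly below Y in every row: 2 < 7, -9 < -8, -4 < -2.
So Y is strictly dominated for General C.

Y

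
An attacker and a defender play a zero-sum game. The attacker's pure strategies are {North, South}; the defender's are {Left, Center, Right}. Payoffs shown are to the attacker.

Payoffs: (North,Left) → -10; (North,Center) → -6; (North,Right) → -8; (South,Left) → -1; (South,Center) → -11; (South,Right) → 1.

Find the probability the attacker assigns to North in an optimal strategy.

5/7

Row minima: North → -10, South → -11; maximin = -10.
Column maxima: Left → -1, Center → -6, Right → 1; minimax = -6.
-10 ≠ -6, so there is no saddle point; optimal play is mixed.
Right is strictly dominated by Left (it gives the attacker strictly more in every row), so the defender never plays it.
On the remaining 2×2 (North, South vs Left, Center):
Let the attacker play North with probability p. Expected payoff against Left: (-10)p + (-1)(1−p) = −9p − 1; against Center: (-6)p + (-11)(1−p) = 5p − 11.
Setting these equal: −9p − 1 = 5p − 11 ⇒ −14p = -10 ⇒ p = 5/7, and the value is (-9)·(5/7) − 1 = -52/7.
For the defender: with q = P(Left), equating North's and South's payoffs gives −4q − 6 = 10q − 11 ⇒ q = 5/14.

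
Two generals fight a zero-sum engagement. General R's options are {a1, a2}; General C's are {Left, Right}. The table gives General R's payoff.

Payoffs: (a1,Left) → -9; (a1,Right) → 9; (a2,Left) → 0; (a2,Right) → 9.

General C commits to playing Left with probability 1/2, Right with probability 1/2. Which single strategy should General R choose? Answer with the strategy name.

a2

Expected payoff of a1: (1/2)·(-9) + (1/2)·9 = 0.
Expected payoff of a2: (1/2)·0 + (1/2)·9 = 9/2.
The largest is 9/2, so General R's best response is a2.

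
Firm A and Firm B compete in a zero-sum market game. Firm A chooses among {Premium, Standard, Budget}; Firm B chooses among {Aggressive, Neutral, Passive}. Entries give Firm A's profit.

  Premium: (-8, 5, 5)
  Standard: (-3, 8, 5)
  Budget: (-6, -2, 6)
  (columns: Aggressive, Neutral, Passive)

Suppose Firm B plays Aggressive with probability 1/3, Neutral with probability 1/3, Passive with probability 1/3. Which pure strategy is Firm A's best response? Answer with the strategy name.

Standard

Expected payoff of Premium: (1/3)·(-8) + (1/3)·5 + (1/3)·5 = 2/3.
Expected payoff of Standard: (1/3)·(-3) + (1/3)·8 + (1/3)·5 = 10/3.
Expected payoff of Budget: (1/3)·(-6) + (1/3)·(-2) + (1/3)·6 = -2/3.
The largest is 10/3, so Firm A's best response is Standard.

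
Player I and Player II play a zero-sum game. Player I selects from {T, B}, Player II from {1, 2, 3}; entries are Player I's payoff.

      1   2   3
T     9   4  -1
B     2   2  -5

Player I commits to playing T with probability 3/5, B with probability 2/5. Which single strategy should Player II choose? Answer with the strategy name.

If Player II plays 1, Player I's expected payoff is (3/5)·9 + (2/5)·2 = 31/5.
If Player II plays 2, Player I's expected payoff is (3/5)·4 + (2/5)·2 = 16/5.
If Player II plays 3, Player I's expected payoff is (3/5)·(-1) + (2/5)·(-5) = -13/5.
Player II minimizes Player I's payoff; the smallest is -13/5, so the best response is 3.

3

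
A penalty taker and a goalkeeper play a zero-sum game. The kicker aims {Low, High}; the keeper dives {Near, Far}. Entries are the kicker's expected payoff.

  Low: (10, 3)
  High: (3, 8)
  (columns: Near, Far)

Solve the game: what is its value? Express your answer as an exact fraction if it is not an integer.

Row minima: Low → 3, High → 3; maximin = 3.
Column maxima: Near → 10, Far → 8; minimax = 8.
3 ≠ 8, so there is no saddle point; optimal play is mixed.
Let the kicker play Low with probability p. Expected payoff against Near: 10p + 3(1−p) = 7p + 3; against Far: 3p + 8(1−p) = −5p + 8.
Setting these equal: 7p + 3 = −5p + 8 ⇒ 12p = 5 ⇒ p = 5/12, and the value is (7)·(5/12) + 3 = 71/12.
For the keeper: with q = P(Near), equating Low's and High's payoffs gives 7q + 3 = −5q + 8 ⇒ q = 5/12.

71/12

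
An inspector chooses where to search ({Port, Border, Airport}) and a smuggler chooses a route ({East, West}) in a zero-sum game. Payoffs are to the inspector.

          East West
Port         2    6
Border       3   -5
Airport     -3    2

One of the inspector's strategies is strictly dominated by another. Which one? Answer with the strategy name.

Port gives a strictly higher payoff than Airport against every column: 2 > -3, 6 > 2.
So Airport is strictly dominated and the inspector never plays it.

Airport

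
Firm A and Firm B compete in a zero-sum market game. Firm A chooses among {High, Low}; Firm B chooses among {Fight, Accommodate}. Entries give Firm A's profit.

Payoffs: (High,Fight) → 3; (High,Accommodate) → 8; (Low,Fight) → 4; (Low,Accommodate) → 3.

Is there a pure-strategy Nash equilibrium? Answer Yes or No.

No

Row minima: High → 3, Low → 3; maximin = 3.
Column maxima: Fight → 4, Accommodate → 8; minimax = 4.
3 ≠ 4, so no pure-strategy equilibrium exists.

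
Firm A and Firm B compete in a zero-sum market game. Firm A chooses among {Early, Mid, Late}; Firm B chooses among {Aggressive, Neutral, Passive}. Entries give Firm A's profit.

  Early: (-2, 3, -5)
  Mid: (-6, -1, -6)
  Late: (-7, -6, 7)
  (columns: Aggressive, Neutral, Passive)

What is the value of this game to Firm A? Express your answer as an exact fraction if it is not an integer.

-49/17

Row minima: Early → -5, Mid → -6, Late → -7; maximin = -5.
Column maxima: Aggressive → -2, Neutral → 3, Passive → 7; minimax = -2.
-5 ≠ -2, so there is no saddle point; optimal play is mixed.
Mid is strictly dominated by Early, so Firm A never plays it.
Neutral is strictly dominated by Aggressive (it gives Firm A strictly more in every row), so Firm B never plays it.
On the remaining 2×2 (Early, Late vs Aggressive, Passive):
Let Firm A play Early with probability p. Expected payoff against Aggressive: (-2)p + (-7)(1−p) = 5p − 7; against Passive: (-5)p + 7(1−p) = −12p + 7.
Setting these equal: 5p − 7 = −12p + 7 ⇒ 17p = 14 ⇒ p = 14/17, and the value is (5)·(14/17) − 7 = -49/17.
For Firm B: with q = P(Aggressive), equating Early's and Late's payoffs gives 3q − 5 = −14q + 7 ⇒ q = 12/17.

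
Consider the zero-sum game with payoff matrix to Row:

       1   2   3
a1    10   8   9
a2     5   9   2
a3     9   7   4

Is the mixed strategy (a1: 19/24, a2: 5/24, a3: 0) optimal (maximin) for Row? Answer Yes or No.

Against 1 this mix gives (19/24)·10 + (5/24)·5 = 215/24.
Against 2 this mix gives (19/24)·8 + (5/24)·9 = 197/24.
Against 3 this mix gives (19/24)·9 + (5/24)·2 = 181/24.
Column will play 3, holding Row to 181/24. Shifting weight toward the row that does better against 3 would raise this floor (the equalizing mix achieves 65/8 against both 3 and 2), so the proposed strategy is not optimal.

No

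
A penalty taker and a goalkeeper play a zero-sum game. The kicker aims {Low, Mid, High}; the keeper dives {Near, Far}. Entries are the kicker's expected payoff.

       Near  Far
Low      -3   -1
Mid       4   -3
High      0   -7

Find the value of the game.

Row minima: Low → -3, Mid → -3, High → -7; maximin = -3.
Column maxima: Near → 4, Far → -1; minimax = -1.
-3 ≠ -1, so there is no saddle point; optimal play is mixed.
High is strictly dominated by Mid, so the kicker never plays it.
On the remaining 2×2 (Low, Mid vs Near, Far):
Let the kicker play Low with probability p. Expected payoff against Near: (-3)p + 4(1−p) = −7p + 4; against Far: (-1)p + (-3)(1−p) = 2p − 3.
Setting these equal: −7p + 4 = 2p − 3 ⇒ −9p = -7 ⇒ p = 7/9, and the value is (-7)·(7/9) + 4 = -13/9.
For the keeper: with q = P(Near), equating Low's and Mid's payoffs gives −2q − 1 = 7q − 3 ⇒ q = 2/9.

-13/9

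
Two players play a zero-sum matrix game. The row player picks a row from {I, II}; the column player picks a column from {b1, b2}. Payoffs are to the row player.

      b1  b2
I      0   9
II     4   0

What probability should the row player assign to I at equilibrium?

Row minima: I → 0, II → 0; maximin = 0.
Column maxima: b1 → 4, b2 → 9; minimax = 4.
0 ≠ 4, so there is no saddle point; optimal play is mixed.
Let the row player play I with probability p. Expected payoff against b1: 0p + 4(1−p) = −4p + 4; against b2: 9p + 0(1−p) = 9p.
Setting these equal: −4p + 4 = 9p ⇒ −13p = -4 ⇒ p = 4/13, and the value is (-4)·(4/13) + 4 = 36/13.
For the column player: with q = P(b1), equating I's and II's payoffs gives −9q + 9 = 4q ⇒ q = 9/13.

4/13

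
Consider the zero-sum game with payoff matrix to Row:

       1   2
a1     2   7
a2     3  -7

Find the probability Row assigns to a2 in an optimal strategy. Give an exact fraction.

Row minima: a1 → 2, a2 → -7; maximin = 2.
Column maxima: 1 → 3, 2 → 7; minimax = 3.
2 ≠ 3, so there is no saddle point; optimal play is mixed.
Let Row play a1 with probability p. Expected payoff against 1: 2p + 3(1−p) = −p + 3; against 2: 7p + (-7)(1−p) = 14p − 7.
Setting these equal: −p + 3 = 14p − 7 ⇒ −15p = -10 ⇒ p = 2/3, and the value is (-1)·(2/3) + 3 = 7/3.
For Column: with q = P(1), equating a1's and a2's payoffs gives −5q + 7 = 10q − 7 ⇒ q = 14/15.

1/3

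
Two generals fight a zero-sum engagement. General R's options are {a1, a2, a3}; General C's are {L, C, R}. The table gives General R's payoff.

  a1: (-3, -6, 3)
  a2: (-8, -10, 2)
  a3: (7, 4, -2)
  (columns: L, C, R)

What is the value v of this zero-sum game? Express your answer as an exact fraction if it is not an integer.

Row minima: a1 → -6, a2 → -10, a3 → -2; maximin = -2.
Column maxima: L → 7, C → 4, R → 3; minimax = 3.
-2 ≠ 3, so there is no saddle point; optimal play is mixed.
a2 is strictly dominated by a1, so General R never plays it.
L is strictly dominated by C (it gives General R strictly more in every row), so General C never plays it.
On the remaining 2×2 (a1, a3 vs C, R):
Let General R play a1 with probability p. Expected payoff against C: (-6)p + 4(1−p) = −10p + 4; against R: 3p + (-2)(1−p) = 5p − 2.
Setting these equal: −10p + 4 = 5p − 2 ⇒ −15p = -6 ⇒ p = 2/5, and the value is (-10)·(2/5) + 4 = 0.
For General C: with q = P(C), equating a1's and a3's payoffs gives −9q + 3 = 6q − 2 ⇒ q = 1/3.

0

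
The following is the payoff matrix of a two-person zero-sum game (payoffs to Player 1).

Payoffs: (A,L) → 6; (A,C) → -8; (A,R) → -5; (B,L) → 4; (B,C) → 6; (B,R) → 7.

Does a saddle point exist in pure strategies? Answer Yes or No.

Row minima: A → -8, B → 4; maximin = 4.
Column maxima: L → 6, C → 6, R → 7; minimax = 6.
4 ≠ 6, so no pure-strategy equilibrium exists.

No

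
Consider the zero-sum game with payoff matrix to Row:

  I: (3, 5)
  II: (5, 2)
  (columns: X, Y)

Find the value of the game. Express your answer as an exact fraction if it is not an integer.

19/5

Row minima: I → 3, II → 2; maximin = 3.
Column maxima: X → 5, Y → 5; minimax = 5.
3 ≠ 5, so there is no saddle point; optimal play is mixed.
Let Row play I with probability p. Expected payoff against X: 3p + 5(1−p) = −2p + 5; against Y: 5p + 2(1−p) = 3p + 2.
Setting these equal: −2p + 5 = 3p + 2 ⇒ −5p = -3 ⇒ p = 3/5, and the value is (-2)·(3/5) + 5 = 19/5.
For Column: with q = P(X), equating I's and II's payoffs gives −2q + 5 = 3q + 2 ⇒ q = 3/5.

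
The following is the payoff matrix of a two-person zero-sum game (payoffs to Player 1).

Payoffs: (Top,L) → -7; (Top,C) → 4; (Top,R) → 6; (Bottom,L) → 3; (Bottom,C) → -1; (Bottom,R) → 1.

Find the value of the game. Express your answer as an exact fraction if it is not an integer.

Row minima: Top → -7, Bottom → -1; maximin = -1.
Column maxima: L → 3, C → 4, R → 6; minimax = 3.
-1 ≠ 3, so there is no saddle point; optimal play is mixed.
R is strictly dominated by C (it gives Player 1 strictly more in every row), so Player 2 never plays it.
On the remaining 2×2 (Top, Bottom vs L, C):
Let Player 1 play Top with probability p. Expected payoff against L: (-7)p + 3(1−p) = −10p + 3; against C: 4p + (-1)(1−p) = 5p − 1.
Setting these equal: −10p + 3 = 5p − 1 ⇒ −15p = -4 ⇒ p = 4/15, and the value is (-10)·(4/15) + 3 = 1/3.
For Player 2: with q = P(L), equating Top's and Bottom's payoffs gives −11q + 4 = 4q − 1 ⇒ q = 1/3.

1/3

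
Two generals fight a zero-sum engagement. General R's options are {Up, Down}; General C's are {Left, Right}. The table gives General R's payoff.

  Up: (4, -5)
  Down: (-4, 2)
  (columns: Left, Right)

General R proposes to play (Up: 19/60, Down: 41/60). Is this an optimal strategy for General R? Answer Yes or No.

Against Left this mix gives (19/60)·4 + (41/60)·(-4) = -22/15.
Against Right this mix gives (19/60)·(-5) + (41/60)·2 = -13/60.
General C will play Left, holding General R to -22/15. Shifting weight toward the row that does better against Left would raise this floor (the equalizing mix achieves -4/5 against both Left and Right), so the proposed strategy is not optimal.

No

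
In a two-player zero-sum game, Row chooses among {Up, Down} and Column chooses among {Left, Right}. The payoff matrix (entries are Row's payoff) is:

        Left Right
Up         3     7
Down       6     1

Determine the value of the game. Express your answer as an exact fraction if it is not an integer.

13/3

Row minima: Up → 3, Down → 1; maximin = 3.
Column maxima: Left → 6, Right → 7; minimax = 6.
3 ≠ 6, so there is no saddle point; optimal play is mixed.
Let Row play Up with probability p. Expected payoff against Left: 3p + 6(1−p) = −3p + 6; against Right: 7p + 1(1−p) = 6p + 1.
Setting these equal: −3p + 6 = 6p + 1 ⇒ −9p = -5 ⇒ p = 5/9, and the value is (-3)·(5/9) + 6 = 13/3.
For Column: with q = P(Left), equating Up's and Down's payoffs gives −4q + 7 = 5q + 1 ⇒ q = 2/3.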